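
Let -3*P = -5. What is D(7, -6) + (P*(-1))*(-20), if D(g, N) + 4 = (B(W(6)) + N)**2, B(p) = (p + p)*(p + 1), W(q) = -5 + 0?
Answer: 3556/3 ≈ 1185.3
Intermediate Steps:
W(q) = -5
B(p) = 2*p*(1 + p) (B(p) = (2*p)*(1 + p) = 2*p*(1 + p))
P = 5/3 (P = -1/3*(-5) = 5/3 ≈ 1.6667)
D(g, N) = -4 + (40 + N)**2 (D(g, N) = -4 + (2*(-5)*(1 - 5) + N)**2 = -4 + (2*(-5)*(-4) + N)**2 = -4 + (40 + N)**2)
D(7, -6) + (P*(-1))*(-20) = (-4 + (40 - 6)**2) + ((5/3)*(-1))*(-20) = (-4 + 34**2) - 5/3*(-20) = (-4 + 1156) + 100/3 = 1152 + 100/3 = 3556/3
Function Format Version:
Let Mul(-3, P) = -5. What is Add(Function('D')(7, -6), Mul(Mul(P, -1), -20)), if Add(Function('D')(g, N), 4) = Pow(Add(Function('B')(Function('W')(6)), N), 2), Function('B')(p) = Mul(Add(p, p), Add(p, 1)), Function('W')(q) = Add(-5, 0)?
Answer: Rational(3556, 3) ≈ 1185.3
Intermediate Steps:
Function('W')(q) = -5
Function('B')(p) = Mul(2, p, Add(1, p)) (Function('B')(p) = Mul(Mul(2, p), Add(1, p)) = Mul(2, p, Add(1, p)))
P = Rational(5, 3) (P = Mul(Rational(-1, 3), -5) = Rational(5, 3) ≈ 1.6667)
Function('D')(g, N) = Add(-4, Pow(Add(40, N), 2)) (Function('D')(g, N) = Add(-4, Pow(Add(Mul(2, -5, Add(1, -5)), N), 2)) = Add(-4, Pow(Add(Mul(2, -5, -4), N), 2)) = Add(-4, Pow(Add(40, N), 2)))
Add(Function('D')(7, -6), Mul(Mul(P, -1), -20)) = Add(Add(-4, Pow(Add(40, -6), 2)), Mul(Mul(Rational(5, 3), -1), -20)) = Add(Add(-4, Pow(34, 2)), Mul(Rational(-5, 3), -20)) = Add(Add(-4, 1156), Rational(100, 3)) = Add(1152, Rational(100, 3)) = Rational(3556, 3)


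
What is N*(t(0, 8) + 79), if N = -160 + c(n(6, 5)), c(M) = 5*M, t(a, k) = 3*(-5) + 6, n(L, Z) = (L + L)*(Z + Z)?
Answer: 30800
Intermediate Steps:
n(L, Z) = 4*L*Z (n(L, Z) = (2*L)*(2*Z) = 4*L*Z)
t(a, k) = -9 (t(a, k) = -15 + 6 = -9)
N = 440 (N = -160 + 5*(4*6*5) = -160 + 5*120 = -160 + 600 = 440)
N*(t(0, 8) + 79) = 440*(-9 + 79) = 440*70 = 30800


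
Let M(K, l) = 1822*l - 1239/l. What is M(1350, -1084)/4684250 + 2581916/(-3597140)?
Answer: -1040578216023201/913264745039000 ≈ -1.1394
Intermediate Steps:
M(K, l) = -1239/l + 1822*l
M(1350, -1084)/4684250 + 2581916/(-3597140) = (-1239/(-1084) + 1822*(-1084))/4684250 + 2581916/(-3597140) = (-1239*(-1/1084) - 1975048)*(1/4684250) + 2581916*(-1/3597140) = (1239/1084 - 1975048)*(1/4684250) - 645479/899285 = -2140950793/1084*1/4684250 - 645479/899285 = -2140950793/5077727000 - 645479/899285 = -1040578216023201/913264745039000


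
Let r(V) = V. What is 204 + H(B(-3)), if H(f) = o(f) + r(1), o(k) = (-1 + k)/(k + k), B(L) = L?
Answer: 617/3 ≈ 205.67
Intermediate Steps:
o(k) = (-1 + k)/(2*k) (o(k) = (-1 + k)/((2*k)) = (-1 + k)*(1/(2*k)) = (-1 + k)/(2*k))
H(f) = 1 + (-1 + f)/(2*f) (H(f) = (-1 + f)/(2*f) + 1 = 1 + (-1 + f)/(2*f))
204 + H(B(-3)) = 204 + (1/2)*(-1 + 3*(-3))/(-3) = 204 + (1/2)*(-1/3)*(-1 - 9) = 204 + (1/2)*(-1/3)*(-10) = 204 + 5/3 = 617/3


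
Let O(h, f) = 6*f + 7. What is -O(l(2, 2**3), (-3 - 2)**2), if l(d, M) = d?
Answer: -157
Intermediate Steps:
O(h, f) = 7 + 6*f
-O(l(2, 2**3), (-3 - 2)**2) = -(7 + 6*(-3 - 2)**2) = -(7 + 6*(-5)**2) = -(7 + 6*25) = -(7 + 150) = -1*157 = -157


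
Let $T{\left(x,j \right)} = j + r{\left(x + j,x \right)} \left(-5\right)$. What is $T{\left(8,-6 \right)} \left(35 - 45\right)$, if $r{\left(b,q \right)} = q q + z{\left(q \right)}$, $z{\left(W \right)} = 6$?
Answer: $3560$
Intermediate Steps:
$r{\left(b,q \right)} = 6 + q^{2}$ ($r{\left(b,q \right)} = q q + 6 = q^{2} + 6 = 6 + q^{2}$)
$T{\left(x,j \right)} = -30 + j - 5 x^{2}$ ($T{\left(x,j \right)} = j + \left(6 + x^{2}\right) \left(-5\right) = j - \left(30 + 5 x^{2}\right) = -30 + j - 5 x^{2}$)
$T{\left(8,-6 \right)} \left(35 - 45\right) = \left(-30 - 6 - 5 \cdot 8^{2}\right) \left(35 - 45\right) = \left(-30 - 6 - 320\right) \left(-10\right) = \left(-356\right) \left(-10\right) = 3560$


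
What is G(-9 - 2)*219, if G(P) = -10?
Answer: -2190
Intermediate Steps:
G(-9 - 2)*219 = -10*219 = -2190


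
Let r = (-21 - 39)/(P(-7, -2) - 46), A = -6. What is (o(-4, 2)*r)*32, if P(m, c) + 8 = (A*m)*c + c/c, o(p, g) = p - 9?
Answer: -24960/137 ≈ -182.19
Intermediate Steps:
o(p, g) = -9 + p
P(m, c) = -7 - 6*c*m (P(m, c) = -8 + ((-6*m)*c + c/c) = -8 + (-6*c*m + 1) = -8 + (1 - 6*c*m) = -7 - 6*c*m)
r = 60/137 (r = (-21 - 39)/((-7 - 6*(-2)*(-7)) - 46) = -60/((-7 - 84) - 46) = -60/(-91 - 46) = -60/(-137) = -60*(-1/137) = 60/137 ≈ 0.43796)
(o(-4, 2)*r)*32 = ((-9 - 4)*(60/137))*32 = -13*60/137*32 = -780/137*32 = -24960/137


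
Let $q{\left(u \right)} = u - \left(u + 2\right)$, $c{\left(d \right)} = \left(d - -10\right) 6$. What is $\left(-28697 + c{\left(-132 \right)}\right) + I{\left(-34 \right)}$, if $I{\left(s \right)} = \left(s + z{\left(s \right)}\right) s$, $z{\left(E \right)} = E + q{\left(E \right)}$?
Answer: $-27049$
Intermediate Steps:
$c{\left(d \right)} = 60 + 6 d$ ($c{\left(d \right)} = \left(d + 10\right) 6 = \left(10 + d\right) 6 = 60 + 6 d$)
$q{\left(u \right)} = -2$ ($q{\left(u \right)} = u - \left(2 + u\right) = -2$)
$z{\left(E \right)} = -2 + E$ ($z{\left(E \right)} = E - 2 = -2 + E$)
$I{\left(s \right)} = s \left(-2 + 2 s\right)$ ($I{\left(s \right)} = \left(s + \left(-2 + s\right)\right) s = \left(-2 + 2 s\right) s = s \left(-2 + 2 s\right)$)
$\left(-28697 + c{\left(-132 \right)}\right) + I{\left(-34 \right)} = \left(-28697 + \left(60 + 6 \left(-132\right)\right)\right) + 2 \left(-34\right) \left(-1 - 34\right) = \left(-28697 + \left(60 - 792\right)\right) + 2 \left(-34\right) \left(-35\right) = \left(-28697 - 732\right) + 2380 = -29429 + 2380 = -27049$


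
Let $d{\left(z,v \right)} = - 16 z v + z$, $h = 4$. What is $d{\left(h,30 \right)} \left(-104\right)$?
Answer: $199264$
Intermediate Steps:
$d{\left(z,v \right)} = z - 16 v z$ ($d{\left(z,v \right)} = - 16 v z + z = z - 16 v z$)
$d{\left(h,30 \right)} \left(-104\right) = 4 \left(1 - 480\right) \left(-104\right) = 4 \left(-479\right) \left(-104\right) = \left(-1916\right) \left(-104\right) = 199264$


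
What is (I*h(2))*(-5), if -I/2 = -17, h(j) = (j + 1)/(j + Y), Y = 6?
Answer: -255/4 ≈ -63.750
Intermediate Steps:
h(j) = (1 + j)/(6 + j) (h(j) = (j + 1)/(j + 6) = (1 + j)/(6 + j))
I = 34 (I = -2*(-17) = 34)
(I*h(2))*(-5) = (34*((1 + 2)/(6 + 2)))*(-5) = (34*(3/8))*(-5) = (51/4)*(-5) = -255/4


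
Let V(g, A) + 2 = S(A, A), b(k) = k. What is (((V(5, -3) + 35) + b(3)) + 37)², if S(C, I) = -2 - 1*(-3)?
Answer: 5476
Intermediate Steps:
S(C, I) = 1 (S(C, I) = -2 + 3 = 1)
V(g, A) = -1 (V(g, A) = -2 + 1 = -1)
(((V(5, -3) + 35) + b(3)) + 37)² = (((-1 + 35) + 3) + 37)² = ((34 + 3) + 37)² = (37 + 37)² = 74² = 5476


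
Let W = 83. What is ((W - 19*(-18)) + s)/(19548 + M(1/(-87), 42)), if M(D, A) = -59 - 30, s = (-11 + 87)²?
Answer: 6201/19459 ≈ 0.31867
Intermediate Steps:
s = 5776 (s = 76² = 5776)
M(D, A) = -89
((W - 19*(-18)) + s)/(19548 + M(1/(-87), 42)) = ((83 - 19*(-18)) + 5776)/(19548 - 89) = ((83 + 342) + 5776)/19459 = (425 + 5776)*(1/19459) = 6201*(1/19459) = 6201/19459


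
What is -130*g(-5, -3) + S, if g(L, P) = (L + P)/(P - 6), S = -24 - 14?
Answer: -1382/9 ≈ -153.56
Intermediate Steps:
S = -38
g(L, P) = (L + P)/(-6 + P)
-130*g(-5, -3) + S = -130*(-5 - 3)/(-6 - 3) - 38 = -130*(-8)/(-9) - 38 = -(-130)*(-8)/9 - 38 = -130*8/9 - 38 = -1040/9 - 38 = -1382/9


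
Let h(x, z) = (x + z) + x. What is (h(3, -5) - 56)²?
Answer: 3025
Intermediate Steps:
h(x, z) = z + 2*x
(h(3, -5) - 56)² = ((-5 + 2*3) - 56)² = ((-5 + 6) - 56)² = (1 - 56)² = (-55)² = 3025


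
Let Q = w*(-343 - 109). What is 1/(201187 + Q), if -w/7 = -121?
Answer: -1/181657 ≈ -5.5049e-6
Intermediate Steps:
w = 847 (w = -7*(-121) = 847)
Q = -382844 (Q = 847*(-343 - 109) = 847*(-452) = -382844)
1/(201187 + Q) = 1/(201187 - 382844) = 1/(-181657) = -1/181657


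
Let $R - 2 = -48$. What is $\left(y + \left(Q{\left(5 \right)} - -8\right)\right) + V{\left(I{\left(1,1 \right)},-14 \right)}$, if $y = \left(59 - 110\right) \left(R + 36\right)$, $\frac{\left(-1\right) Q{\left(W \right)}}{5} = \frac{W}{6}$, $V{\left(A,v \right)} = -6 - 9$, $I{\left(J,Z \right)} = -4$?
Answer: $\frac{2993}{6} \approx 498.83$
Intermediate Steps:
$R = -46$ ($R = 2 - 48 = -46$)
$V{\left(A,v \right)} = -15$ ($V{\left(A,v \right)} = -6 - 9 = -15$)
$Q{\left(W \right)} = - \frac{5 W}{6}$ ($Q{\left(W \right)} = - 5 \frac{W}{6} = - \frac{5 W}{6}$)
$y = 510$ ($y = \left(59 - 110\right) \left(-46 + 36\right) = \left(-51\right) \left(-10\right) = 510$)
$\left(y + \left(Q{\left(5 \right)} - -8\right)\right) + V{\left(I{\left(1,1 \right)},-14 \right)} = \left(510 - - \frac{23}{6}\right) - 15 = \left(510 + \left(- \frac{25}{6} + 8\right)\right) - 15 = \left(510 + \frac{23}{6}\right) - 15 = \frac{3083}{6} - 15 = \frac{2993}{6}$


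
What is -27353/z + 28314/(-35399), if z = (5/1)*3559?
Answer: -113239729/48455785 ≈ -2.3370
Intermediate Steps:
z = 17795 (z = (5*1)*3559 = 5*3559 = 17795)
-27353/z + 28314/(-35399) = -27353/17795 + 28314/(-35399) = -27353*1/17795 + 28314*(-1/35399) = -27353/17795 - 2178/2723 = -113239729/48455785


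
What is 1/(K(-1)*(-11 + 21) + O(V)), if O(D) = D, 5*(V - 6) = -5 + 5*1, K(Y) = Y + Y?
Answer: -1/14 ≈ -0.071429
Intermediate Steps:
K(Y) = 2*Y
V = 6 (V = 6 + (-5 + 5*1)/5 = 6 + (-5 + 5)/5 = 6 + (1/5)*0 = 6 + 0 = 6)
1/(K(-1)*(-11 + 21) + O(V)) = 1/((2*(-1))*(-11 + 21) + 6) = 1/(-2*10 + 6) = 1/(-20 + 6) = 1/(-14) = -1/14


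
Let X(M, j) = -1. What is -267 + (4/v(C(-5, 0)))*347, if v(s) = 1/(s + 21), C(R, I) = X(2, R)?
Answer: 27493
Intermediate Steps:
C(R, I) = -1
v(s) = 1/(21 + s)
-267 + (4/v(C(-5, 0)))*347 = -267 + (4/(1/(21 - 1)))*347 = -267 + (4/(1/20))*347 = -267 + (4*20)*347 = -267 + 80*347 = -267 + 27760 = 27493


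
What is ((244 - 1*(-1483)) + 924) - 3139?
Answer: -488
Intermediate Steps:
((244 - 1*(-1483)) + 924) - 3139 = ((244 + 1483) + 924) - 3139 = (1727 + 924) - 3139 = 2651 - 3139 = -488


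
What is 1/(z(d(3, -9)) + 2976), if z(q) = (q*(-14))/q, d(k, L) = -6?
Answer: 1/2962 ≈ 0.00033761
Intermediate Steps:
z(q) = -14 (z(q) = (-14*q)/q = -14)
1/(z(d(3, -9)) + 2976) = 1/(-14 + 2976) = 1/2962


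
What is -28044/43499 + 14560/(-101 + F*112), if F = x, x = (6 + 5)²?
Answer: 256125596/585105049 ≈ 0.43774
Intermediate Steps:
x = 121 (x = 11² = 121)
F = 121
-28044/43499 + 14560/(-101 + F*112) = -28044/43499 + 14560/(-101 + 121*112) = -28044*1/43499 + 14560/(-101 + 13552) = -28044/43499 + 14560/13451 = 256125596/585105049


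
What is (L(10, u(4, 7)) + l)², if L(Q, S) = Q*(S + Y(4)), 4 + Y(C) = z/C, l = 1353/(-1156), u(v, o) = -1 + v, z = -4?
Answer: 598927729/1336336 ≈ 448.19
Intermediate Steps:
l = -1353/1156 (l = 1353*(-1/1156) = -1353/1156 ≈ -1.1704)
Y(C) = -4 - 4/C
L(Q, S) = Q*(-5 + S) (L(Q, S) = Q*(S + (-4 - 4/4)) = Q*(S + (-4 - 4*¼)) = Q*(S + (-4 - 1)) = Q*(S - 5) = Q*(-5 + S))
(L(10, u(4, 7)) + l)² = (10*(-5 + (-1 + 4)) - 1353/1156)² = (10*(-5 + 3) - 1353/1156)² = (10*(-2) - 1353/1156)² = (-20 - 1353/1156)² = (-24473/1156)² = 598927729/1336336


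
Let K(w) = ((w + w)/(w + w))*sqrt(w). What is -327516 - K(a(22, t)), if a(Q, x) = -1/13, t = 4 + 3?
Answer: -327516 - I*sqrt(13)/13 ≈ -3.2752e+5 - 0.27735*I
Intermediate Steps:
t = 7
a(Q, x) = -1/13 (a(Q, x) = -1*1/13 = -1/13)
K(w) = sqrt(w) (K(w) = ((2*w)/((2*w)))*sqrt(w) = ((2*w)*(1/(2*w)))*sqrt(w) = 1*sqrt(w) = sqrt(w))
-327516 - K(a(22, t)) = -327516 - sqrt(-1/13) = -327516 - I*sqrt(13)/13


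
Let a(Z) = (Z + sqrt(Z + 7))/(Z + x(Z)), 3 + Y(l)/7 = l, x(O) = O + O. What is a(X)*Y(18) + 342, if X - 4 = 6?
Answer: 377 + 7*sqrt(17)/2 ≈ 391.43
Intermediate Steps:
x(O) = 2*O
X = 10 (X = 4 + 6 = 10)
Y(l) = -21 + 7*l
a(Z) = (Z + sqrt(7 + Z))/(3*Z) (a(Z) = (Z + sqrt(Z + 7))/(Z + 2*Z) = (Z + sqrt(7 + Z))/((3*Z)) = (Z + sqrt(7 + Z))*(1/(3*Z)) = (Z + sqrt(7 + Z))/(3*Z))
a(X)*Y(18) + 342 = ((1/3)*(10 + sqrt(7 + 10))/10)*(-21 + 7*18) + 342 = ((1/3)*(1/10)*(10 + sqrt(17)))*(-21 + 126) + 342 = (1/3 + sqrt(17)/30)*105 + 342 = (35 + 7*sqrt(17)/2) + 342 = 377 + 7*sqrt(17)/2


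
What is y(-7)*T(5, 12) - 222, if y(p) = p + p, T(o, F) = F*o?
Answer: -1062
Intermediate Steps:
y(p) = 2*p
y(-7)*T(5, 12) - 222 = (2*(-7))*(12*5) - 222 = -14*60 - 222 = -840 - 222 = -1062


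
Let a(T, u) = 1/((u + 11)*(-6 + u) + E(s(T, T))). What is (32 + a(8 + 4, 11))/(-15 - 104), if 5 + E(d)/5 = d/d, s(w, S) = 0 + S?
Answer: -2881/10710 ≈ -0.26900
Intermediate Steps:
s(w, S) = S
E(d) = -20 (E(d) = -25 + 5*(d/d) = -25 + 5*1 = -25 + 5 = -20)
a(T, u) = 1/(-20 + (-6 + u)*(11 + u)) (a(T, u) = 1/((u + 11)*(-6 + u) - 20) = 1/((11 + u)*(-6 + u) - 20) = 1/((-6 + u)*(11 + u) - 20) = 1/(-20 + (-6 + u)*(11 + u)))
(32 + a(8 + 4, 11))/(-15 - 104) = (32 + 1/(-86 + 11² + 5*11))/(-15 - 104) = (32 + 1/(-86 + 121 + 55))/(-119) = (32 + 1/90)*(-1/119) = (2881/90)*(-1/119) = -2881/10710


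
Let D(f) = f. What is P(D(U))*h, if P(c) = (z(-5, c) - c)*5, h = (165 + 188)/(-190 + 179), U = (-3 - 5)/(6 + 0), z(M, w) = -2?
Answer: 3530/33 ≈ 106.97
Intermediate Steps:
U = -4/3 (U = -8/6 = -8*⅙ = -4/3 ≈ -1.3333)
h = -353/11 (h = 353/(-11) = 353*(-1/11) = -353/11 ≈ -32.091)
P(c) = -10 - 5*c (P(c) = (-2 - c)*5 = -10 - 5*c)
P(D(U))*h = (-10 - 5*(-4/3))*(-353/11) = (-10 + 20/3)*(-353/11) = -10/3*(-353/11) = 3530/33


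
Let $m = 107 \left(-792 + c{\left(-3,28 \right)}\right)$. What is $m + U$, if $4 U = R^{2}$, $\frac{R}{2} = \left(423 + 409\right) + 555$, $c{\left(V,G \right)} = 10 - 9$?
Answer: $1839132$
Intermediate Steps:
$c{\left(V,G \right)} = 1$ ($c{\left(V,G \right)} = 10 - 9 = 1$)
$R = 2774$ ($R = 2 \left(\left(423 + 409\right) + 555\right) = 2 \left(832 + 555\right) = 2 \cdot 1387 = 2774$)
$U = 1923769$ ($U = \frac{2774^{2}}{4} = \frac{1}{4} \cdot 7695076 = 1923769$)
$m = -84637$ ($m = 107 \left(-792 + 1\right) = 107 \left(-791\right) = -84637$)
$m + U = -84637 + 1923769 = 1839132$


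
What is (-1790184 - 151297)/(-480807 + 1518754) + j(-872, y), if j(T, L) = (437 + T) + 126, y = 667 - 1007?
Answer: -322667104/1037947 ≈ -310.87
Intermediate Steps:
y = -340
j(T, L) = 563 + T
(-1790184 - 151297)/(-480807 + 1518754) + j(-872, y) = (-1790184 - 151297)/(-480807 + 1518754) + (563 - 872) = -1941481/1037947 - 309 = -322667104/1037947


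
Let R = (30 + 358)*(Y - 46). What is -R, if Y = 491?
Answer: -172660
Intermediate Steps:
R = 172660 (R = (30 + 358)*(491 - 46) = 388*445 = 172660)
-R = -1*172660 = -172660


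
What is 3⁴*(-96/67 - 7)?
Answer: -45765/67 ≈ -683.06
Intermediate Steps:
3⁴*(-96/67 - 7) = 81*(-96*1/67 - 7) = 81*(-96/67 - 7) = 81*(-565/67) = -45765/67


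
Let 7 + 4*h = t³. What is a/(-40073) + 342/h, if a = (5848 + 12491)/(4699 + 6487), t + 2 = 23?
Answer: 43788949257/296297598058 ≈ 0.14779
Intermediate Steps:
t = 21 (t = -2 + 23 = 21)
a = 18339/11186 ≈ 1.6395
h = 4627/2 (h = -7/4 + (¼)*21³ = -7/4 + (¼)*9261 = -7/4 + 9261/4 = 4627/2 ≈ 2313.5)
a/(-40073) + 342/h = (18339/11186)/(-40073) + 342/(4627/2) = (18339/11186)*(-1/40073) + 342*(2/4627) = -18339/448256578 + 684/4627 = 43788949257/296297598058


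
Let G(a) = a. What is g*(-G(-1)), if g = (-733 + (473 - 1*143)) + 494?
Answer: 91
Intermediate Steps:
g = 91 (g = (-733 + (473 - 143)) + 494 = (-733 + 330) + 494 = -403 + 494 = 91)
g*(-G(-1)) = 91*(-1*(-1)) = 91*1 = 91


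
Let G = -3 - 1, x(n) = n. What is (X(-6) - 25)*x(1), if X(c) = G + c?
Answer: -35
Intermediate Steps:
G = -4
X(c) = -4 + c
(X(-6) - 25)*x(1) = ((-4 - 6) - 25)*1 = (-10 - 25)*1 = -35*1 = -35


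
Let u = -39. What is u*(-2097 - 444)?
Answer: 99099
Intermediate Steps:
u*(-2097 - 444) = -39*(-2097 - 444) = -39*(-2541) = 99099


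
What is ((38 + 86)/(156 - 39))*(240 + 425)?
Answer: 82460/117 ≈ 704.79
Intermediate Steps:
((38 + 86)/(156 - 39))*(240 + 425) = (124/117)*665 = 82460/117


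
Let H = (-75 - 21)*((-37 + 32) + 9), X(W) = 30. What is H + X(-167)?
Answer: -354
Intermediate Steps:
H = -384 (H = -96*(-5 + 9) = -96*4 = -384)
H + X(-167) = -384 + 30 = -354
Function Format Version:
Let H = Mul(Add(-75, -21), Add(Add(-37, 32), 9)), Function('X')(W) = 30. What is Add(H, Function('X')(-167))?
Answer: -354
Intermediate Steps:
H = -384 (H = Mul(-96, Add(-5, 9)) = Mul(-96, 4) = -384)
Add(H, Function('X')(-167)) = Add(-384, 30) = -354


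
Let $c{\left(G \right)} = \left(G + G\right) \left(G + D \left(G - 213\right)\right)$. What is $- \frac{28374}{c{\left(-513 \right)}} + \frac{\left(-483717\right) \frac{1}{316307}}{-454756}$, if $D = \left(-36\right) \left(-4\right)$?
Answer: $- \frac{671541357784469}{2584094229788738724} \approx -0.00025987$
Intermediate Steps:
$D = 144$
$c{\left(G \right)} = 2 G \left(-30672 + 145 G\right)$ ($c{\left(G \right)} = \left(G + G\right) \left(G + 144 \left(G - 213\right)\right) = 2 G \left(G + 144 \left(-213 + G\right)\right) = 2 G \left(G + \left(-30672 + 144 G\right)\right) = 2 G \left(-30672 + 145 G\right)$)
$- \frac{28374}{c{\left(-513 \right)}} + \frac{\left(-483717\right) \frac{1}{316307}}{-454756} = - \frac{28374}{2 \left(-513\right) \left(-30672 + 145 \left(-513\right)\right)} + \frac{\left(-483717\right) \frac{1}{316307}}{-454756} = - \frac{28374}{2 \left(-513\right) \left(-30672 - 74385\right)} + \left(-483717\right) \frac{1}{316307} \left(- \frac{1}{454756}\right) = - \frac{28374}{2 \left(-513\right) \left(-105057\right)} - - \frac{483717}{143842506092} = - \frac{28374}{107788482} + \frac{483717}{143842506092} = \left(-28374\right) \frac{1}{107788482} + \frac{483717}{143842506092} = - \frac{4729}{17964747} + \frac{483717}{143842506092} = - \frac{671541357784469}{2584094229788738724}$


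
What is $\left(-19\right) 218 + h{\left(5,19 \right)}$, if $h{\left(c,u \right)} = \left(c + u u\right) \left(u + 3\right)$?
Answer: $3910$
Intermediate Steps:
$h{\left(c,u \right)} = \left(3 + u\right) \left(c + u^{2}\right)$ ($h{\left(c,u \right)} = \left(c + u^{2}\right) \left(3 + u\right) = \left(3 + u\right) \left(c + u^{2}\right)$)
$\left(-19\right) 218 + h{\left(5,19 \right)} = \left(-19\right) 218 + \left(19^{3} + 3 \cdot 5 + 3 \cdot 19^{2} + 5 \cdot 19\right) = -4142 + \left(6859 + 15 + 3 \cdot 361 + 95\right) = -4142 + \left(6859 + 15 + 1083 + 95\right) = -4142 + 8052 = 3910$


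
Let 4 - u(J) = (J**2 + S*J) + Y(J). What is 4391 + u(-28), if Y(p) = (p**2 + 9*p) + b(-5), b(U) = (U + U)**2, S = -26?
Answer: 2251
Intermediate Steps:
b(U) = 4*U**2 (b(U) = (2*U)**2 = 4*U**2)
Y(p) = 100 + p**2 + 9*p (Y(p) = (p**2 + 9*p) + 4*(-5)**2 = (p**2 + 9*p) + 4*25 = (p**2 + 9*p) + 100 = 100 + p**2 + 9*p)
u(J) = -96 - 2*J**2 + 17*J (u(J) = 4 - ((J**2 - 26*J) + (100 + J**2 + 9*J)) = 4 - (100 - 17*J + 2*J**2) = 4 + (-100 - 2*J**2 + 17*J) = -96 - 2*J**2 + 17*J)
4391 + u(-28) = 4391 + (-96 - 2*(-28)**2 + 17*(-28)) = 4391 + (-96 - 2*784 - 476) = 4391 + (-96 - 1568 - 476) = 4391 - 2140 = 2251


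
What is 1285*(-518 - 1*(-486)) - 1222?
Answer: -42342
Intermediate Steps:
1285*(-518 - 1*(-486)) - 1222 = 1285*(-518 + 486) - 1222 = 1285*(-32) - 1222 = -41120 - 1222 = -42342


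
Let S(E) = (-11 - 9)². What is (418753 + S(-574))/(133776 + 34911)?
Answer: 419153/168687 ≈ 2.4848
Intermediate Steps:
S(E) = 400 (S(E) = (-20)² = 400)
(418753 + S(-574))/(133776 + 34911) = (418753 + 400)/(133776 + 34911) = 419153/168687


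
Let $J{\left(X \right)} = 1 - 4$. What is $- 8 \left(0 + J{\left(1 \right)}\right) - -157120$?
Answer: $157144$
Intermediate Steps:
$J{\left(X \right)} = -3$ ($J{\left(X \right)} = 1 - 4 = -3$)
$- 8 \left(0 + J{\left(1 \right)}\right) - -157120 = - 8 \left(0 - 3\right) - -157120 = \left(-8\right) \left(-3\right) + 157120 = 24 + 157120 = 157144$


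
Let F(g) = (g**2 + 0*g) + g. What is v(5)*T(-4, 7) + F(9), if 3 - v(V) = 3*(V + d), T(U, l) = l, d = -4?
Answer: 90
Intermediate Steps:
F(g) = g + g**2 (F(g) = (g**2 + 0) + g = g**2 + g = g + g**2)
v(V) = 15 - 3*V (v(V) = 3 - 3*(V - 4) = 3 - 3*(-4 + V) = 3 - (-12 + 3*V) = 3 + (12 - 3*V) = 15 - 3*V)
v(5)*T(-4, 7) + F(9) = (15 - 3*5)*7 + 9*(1 + 9) = (15 - 15)*7 + 9*10 = 0*7 + 90 = 0 + 90 = 90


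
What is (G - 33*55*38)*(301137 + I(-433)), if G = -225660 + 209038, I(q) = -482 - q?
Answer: -25770724096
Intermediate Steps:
G = -16622
(G - 33*55*38)*(301137 + I(-433)) = (-16622 - 33*55*38)*(301137 + (-482 - 1*(-433))) = (-16622 - 1815*38)*(301137 + (-482 + 433)) = (-16622 - 68970)*(301137 - 49) = -85592*301088 = -25770724096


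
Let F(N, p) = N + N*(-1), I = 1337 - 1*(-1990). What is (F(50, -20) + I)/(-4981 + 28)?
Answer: -1109/1651 ≈ -0.67171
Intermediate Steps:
I = 3327 (I = 1337 + 1990 = 3327)
F(N, p) = 0 (F(N, p) = N - N = 0)
(F(50, -20) + I)/(-4981 + 28) = (0 + 3327)/(-4981 + 28) = 3327/(-4953) = 3327*(-1/4953) = -1109/1651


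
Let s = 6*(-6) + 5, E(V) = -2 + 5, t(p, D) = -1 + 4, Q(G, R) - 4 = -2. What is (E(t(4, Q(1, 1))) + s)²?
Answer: 784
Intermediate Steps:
Q(G, R) = 2 (Q(G, R) = 4 - 2 = 2)
t(p, D) = 3
E(V) = 3
s = -31 (s = -36 + 5 = -31)
(E(t(4, Q(1, 1))) + s)² = (3 - 31)² = (-28)² = 784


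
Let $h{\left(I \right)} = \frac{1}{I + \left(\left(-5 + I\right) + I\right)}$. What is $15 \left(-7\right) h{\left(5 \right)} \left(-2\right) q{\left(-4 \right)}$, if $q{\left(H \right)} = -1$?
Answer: $-21$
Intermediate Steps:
$h{\left(I \right)} = \frac{1}{-5 + 3 I}$ ($h{\left(I \right)} = \frac{1}{I + \left(-5 + 2 I\right)} = \frac{1}{-5 + 3 I}$)
$15 \left(-7\right) h{\left(5 \right)} \left(-2\right) q{\left(-4 \right)} = 15 \left(-7\right) \frac{1}{-5 + 3 \cdot 5} \left(-2\right) \left(-1\right) = - 105 \frac{1}{-5 + 15} \left(-2\right) \left(-1\right) = - 105 \cdot \frac{1}{10} \left(-2\right) \left(-1\right) = - 105 \left(\left(- \frac{1}{5}\right) \left(-1\right)\right) = \left(-105\right) \frac{1}{5} = -21$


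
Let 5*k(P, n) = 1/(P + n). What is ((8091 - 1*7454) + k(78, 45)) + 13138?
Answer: 8471626/615 ≈ 13775.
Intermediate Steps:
k(P, n) = 1/(5*(P + n))
((8091 - 1*7454) + k(78, 45)) + 13138 = ((8091 - 1*7454) + 1/(5*(78 + 45))) + 13138 = ((8091 - 7454) + (⅕)/123) + 13138 = (637 + (⅕)*(1/123)) + 13138 = (637 + 1/615) + 13138 = 391756/615 + 13138 = 8471626/615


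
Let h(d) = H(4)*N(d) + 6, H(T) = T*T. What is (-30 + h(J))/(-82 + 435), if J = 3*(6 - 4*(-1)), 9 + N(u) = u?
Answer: 312/353 ≈ 0.88385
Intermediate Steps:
N(u) = -9 + u
J = 30 (J = 3*(6 + 4) = 3*10 = 30)
H(T) = T²
h(d) = -138 + 16*d (h(d) = 4²*(-9 + d) + 6 = 16*(-9 + d) + 6 = (-144 + 16*d) + 6 = -138 + 16*d)
(-30 + h(J))/(-82 + 435) = (-30 + (-138 + 16*30))/(-82 + 435) = (-30 + (-138 + 480))/353 = (-30 + 342)*(1/353) = 312*(1/353) = 312/353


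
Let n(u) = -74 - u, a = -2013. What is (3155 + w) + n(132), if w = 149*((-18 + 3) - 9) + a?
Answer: -2640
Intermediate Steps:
w = -5589 (w = 149*((-18 + 3) - 9) - 2013 = 149*(-15 - 9) - 2013 = 149*(-24) - 2013 = -3576 - 2013 = -5589)
(3155 + w) + n(132) = (3155 - 5589) + (-74 - 1*132) = -2434 + (-74 - 132) = -2434 - 206 = -2640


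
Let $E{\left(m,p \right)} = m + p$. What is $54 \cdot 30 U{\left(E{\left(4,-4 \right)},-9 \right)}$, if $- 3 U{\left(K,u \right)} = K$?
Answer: $0$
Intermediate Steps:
$U{\left(K,u \right)} = - \frac{K}{3}$
$54 \cdot 30 U{\left(E{\left(4,-4 \right)},-9 \right)} = 54 \cdot 30 \left(- \frac{4 - 4}{3}\right) = 1620 \left(\left(- \frac{1}{3}\right) 0\right) = 1620 \cdot 0 = 0$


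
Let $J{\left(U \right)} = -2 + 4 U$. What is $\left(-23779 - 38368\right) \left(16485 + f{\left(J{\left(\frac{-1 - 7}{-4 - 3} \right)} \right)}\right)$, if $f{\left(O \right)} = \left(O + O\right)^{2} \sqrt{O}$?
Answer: $-1024493295 - \frac{241627536 \sqrt{14}}{343} \approx -1.0271 \cdot 10^{9}$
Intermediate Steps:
$f{\left(O \right)} = 4 O^{\frac{5}{2}}$ ($f{\left(O \right)} = \left(2 O\right)^{2} \sqrt{O} = 4 O^{2} \sqrt{O} = 4 O^{\frac{5}{2}}$)
$\left(-23779 - 38368\right) \left(16485 + f{\left(J{\left(\frac{-1 - 7}{-4 - 3} \right)} \right)}\right) = \left(-23779 - 38368\right) \left(16485 + 4 \left(-2 + 4 \frac{-1 - 7}{-4 - 3}\right)^{\frac{5}{2}}\right) = - 62147 \left(16485 + 4 \left(-2 + 4 \left(- \frac{8}{-7}\right)\right)^{\frac{5}{2}}\right) = - 62147 \left(16485 + 4 \left(-2 + 4 \left(\left(-8\right) \left(- \frac{1}{7}\right)\right)\right)^{\frac{5}{2}}\right) = - 62147 \left(16485 + 4 \left(-2 + 4 \cdot \frac{8}{7}\right)^{\frac{5}{2}}\right) = - 62147 \left(16485 + 4 \left(-2 + \frac{32}{7}\right)^{\frac{5}{2}}\right) = - 62147 \left(16485 + 4 \left(\frac{18}{7}\right)^{\frac{5}{2}}\right) = - 62147 \left(16485 + 4 \frac{972 \sqrt{14}}{343}\right) = - 62147 \left(16485 + \frac{3888 \sqrt{14}}{343}\right) = -1024493295 - \frac{241627536 \sqrt{14}}{343}$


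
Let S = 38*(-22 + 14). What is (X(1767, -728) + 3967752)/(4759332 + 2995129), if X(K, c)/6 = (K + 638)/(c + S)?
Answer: 682450939/1333767292 ≈ 0.51167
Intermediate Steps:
S = -304 (S = 38*(-8) = -304)
X(K, c) = 6*(638 + K)/(-304 + c) (X(K, c) = 6*((K + 638)/(c - 304)) = 6*((638 + K)/(-304 + c)) = 6*(638 + K)/(-304 + c))
(X(1767, -728) + 3967752)/(4759332 + 2995129) = (6*(638 + 1767)/(-304 - 728) + 3967752)/(4759332 + 2995129) = (6*2405/(-1032) + 3967752)/7754461 = (6*(-1/1032)*2405 + 3967752)*(1/7754461) = (-2405/172 + 3967752)*(1/7754461) = (682450939/172)*(1/7754461) = 682450939/1333767292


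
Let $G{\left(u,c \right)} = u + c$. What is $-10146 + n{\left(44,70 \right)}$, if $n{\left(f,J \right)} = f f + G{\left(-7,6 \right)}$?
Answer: $-8211$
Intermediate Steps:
$G{\left(u,c \right)} = c + u$
$n{\left(f,J \right)} = -1 + f^{2}$ ($n{\left(f,J \right)} = f f + \left(6 - 7\right) = f^{2} - 1 = -1 + f^{2}$)
$-10146 + n{\left(44,70 \right)} = -10146 - \left(1 - 44^{2}\right) = -10146 + \left(-1 + 1936\right) = -10146 + 1935 = -8211$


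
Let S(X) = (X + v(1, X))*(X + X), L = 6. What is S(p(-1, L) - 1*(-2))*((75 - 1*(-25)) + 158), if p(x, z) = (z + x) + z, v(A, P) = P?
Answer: 174408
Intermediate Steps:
p(x, z) = x + 2*z (p(x, z) = (x + z) + z = x + 2*z)
S(X) = 4*X² (S(X) = (X + X)*(X + X) = (2*X)*(2*X) = 4*X²)
S(p(-1, L) - 1*(-2))*((75 - 1*(-25)) + 158) = (4*((-1 + 2*6) - 1*(-2))²)*((75 - 1*(-25)) + 158) = (4*((-1 + 12) + 2)²)*((75 + 25) + 158) = (4*(11 + 2)²)*(100 + 158) = (4*13²)*258 = (4*169)*258 = 676*258 = 174408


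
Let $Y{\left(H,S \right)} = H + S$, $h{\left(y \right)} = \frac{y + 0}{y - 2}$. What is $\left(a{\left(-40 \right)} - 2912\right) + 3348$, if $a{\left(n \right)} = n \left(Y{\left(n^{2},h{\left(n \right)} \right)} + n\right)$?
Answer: $- \frac{1302044}{21} \approx -62002.0$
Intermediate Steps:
$h{\left(y \right)} = \frac{y}{-2 + y}$
$a{\left(n \right)} = n \left(n + n^{2} + \frac{n}{-2 + n}\right)$ ($a{\left(n \right)} = n \left(\left(n^{2} + \frac{n}{-2 + n}\right) + n\right) = n \left(n + n^{2} + \frac{n}{-2 + n}\right)$)
$\left(a{\left(-40 \right)} - 2912\right) + 3348 = \left(\frac{\left(-40\right)^{2} \left(-1 + \left(-40\right)^{2} - -40\right)}{-2 - 40} - 2912\right) + 3348 = \left(\frac{1600 \left(-1 + 1600 + 40\right)}{-42} - 2912\right) + 3348 = \left(1600 \left(- \frac{1}{42}\right) 1639 - 2912\right) + 3348 = \left(- \frac{1311200}{21} - 2912\right) + 3348 = - \frac{1372352}{21} + 3348 = - \frac{1302044}{21}$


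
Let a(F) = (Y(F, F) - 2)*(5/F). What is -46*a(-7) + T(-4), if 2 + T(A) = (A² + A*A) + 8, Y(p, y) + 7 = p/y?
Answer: -1574/7 ≈ -224.86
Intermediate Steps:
Y(p, y) = -7 + p/y
T(A) = 6 + 2*A² (T(A) = -2 + ((A² + A*A) + 8) = -2 + ((A² + A²) + 8) = -2 + (2*A² + 8) = -2 + (8 + 2*A²) = 6 + 2*A²)
a(F) = -40/F (a(F) = ((-7 + F/F) - 2)*(5/F) = ((-7 + 1) - 2)*(5/F) = (-6 - 2)*(5/F) = -40/F)
-46*a(-7) + T(-4) = -(-1840)/(-7) + (6 + 2*(-4)²) = -(-1840)*(-1)/7 + (6 + 2*16) = -46*40/7 + (6 + 32) = -1840/7 + 38 = -1574/7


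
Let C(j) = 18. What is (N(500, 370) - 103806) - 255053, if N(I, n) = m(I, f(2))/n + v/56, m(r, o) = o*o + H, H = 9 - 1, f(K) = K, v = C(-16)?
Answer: -1858887787/5180 ≈ -3.5886e+5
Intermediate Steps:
v = 18
H = 8
m(r, o) = 8 + o² (m(r, o) = o*o + 8 = o² + 8 = 8 + o²)
N(I, n) = 9/28 + 12/n (N(I, n) = (8 + 2²)/n + 18/56 = (8 + 4)/n + 18*(1/56) = 12/n + 9/28 = 9/28 + 12/n)
(N(500, 370) - 103806) - 255053 = ((9/28 + 12/370) - 103806) - 255053 = ((9/28 + 12*(1/370)) - 103806) - 255053 = ((9/28 + 6/185) - 103806) - 255053 = (1833/5180 - 103806) - 255053 = -537713247/5180 - 255053 = -1858887787/5180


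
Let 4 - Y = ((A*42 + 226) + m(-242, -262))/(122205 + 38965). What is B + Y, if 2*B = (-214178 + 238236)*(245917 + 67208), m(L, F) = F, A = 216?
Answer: 303529899983447/80585 ≈ 3.7666e+9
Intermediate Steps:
B = 3766580625 (B = ((-214178 + 238236)*(245917 + 67208))/2 = (24058*313125)/2 = (½)*7533161250 = 3766580625)
Y = 317822/80585 (Y = 4 - ((216*42 + 226) - 262)/(122205 + 38965) = 4 - ((9072 + 226) - 262)/161170 = 4 - (9298 - 262)/161170 = 4 - 9036/161170 = 4 - 1*4518/80585 = 4 - 4518/80585 = 317822/80585 ≈ 3.9439)
B + Y = 3766580625 + 317822/80585 = 303529899983447/80585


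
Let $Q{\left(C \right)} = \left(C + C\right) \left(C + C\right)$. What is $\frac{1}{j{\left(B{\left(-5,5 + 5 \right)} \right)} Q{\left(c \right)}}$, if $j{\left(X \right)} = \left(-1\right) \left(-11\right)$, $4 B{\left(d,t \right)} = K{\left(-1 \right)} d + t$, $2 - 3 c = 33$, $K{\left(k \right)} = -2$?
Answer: $\frac{9}{42284} \approx 0.00021285$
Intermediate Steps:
$c = - \frac{31}{3}$ ($c = \frac{2}{3} - 11 = - \frac{31}{3} \approx -10.333$)
$B{\left(d,t \right)} = - \frac{d}{2} + \frac{t}{4}$ ($B{\left(d,t \right)} = \frac{- 2 d + t}{4} = \frac{t - 2 d}{4} = - \frac{d}{2} + \frac{t}{4}$)
$j{\left(X \right)} = 11$
$Q{\left(C \right)} = 4 C^{2}$ ($Q{\left(C \right)} = 2 C 2 C = 4 C^{2}$)
$\frac{1}{j{\left(B{\left(-5,5 + 5 \right)} \right)} Q{\left(c \right)}} = \frac{1}{11 \cdot 4 \left(- \frac{31}{3}\right)^{2}} = \frac{1}{11 \cdot 4 \cdot \frac{961}{9}} = \frac{1}{11 \cdot \frac{3844}{9}} = \frac{1}{\frac{42284}{9}} = \frac{9}{42284}$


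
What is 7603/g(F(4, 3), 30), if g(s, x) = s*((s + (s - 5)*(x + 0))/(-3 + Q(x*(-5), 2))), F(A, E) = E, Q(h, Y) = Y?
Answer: 7603/171 ≈ 44.462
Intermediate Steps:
g(s, x) = s*(-s - x*(-5 + s)) (g(s, x) = s*((s + (s - 5)*(x + 0))/(-3 + 2)) = s*((s + (-5 + s)*x)/(-1)) = s*((s + x*(-5 + s))*(-1)) = s*(-s - x*(-5 + s)))
7603/g(F(4, 3), 30) = 7603/((3*(-1*3 + 5*30 - 1*3*30))) = 7603/((3*(-3 + 150 - 90))) = 7603/((3*57)) = 7603/171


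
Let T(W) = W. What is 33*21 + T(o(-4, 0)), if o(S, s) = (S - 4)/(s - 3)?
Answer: 2087/3 ≈ 695.67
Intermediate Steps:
o(S, s) = (-4 + S)/(-3 + s)
33*21 + T(o(-4, 0)) = 33*21 + (-4 - 4)/(-3 + 0) = 693 - 8/(-3) = 693 - ⅓*(-8) = 693 + 8/3 = 2087/3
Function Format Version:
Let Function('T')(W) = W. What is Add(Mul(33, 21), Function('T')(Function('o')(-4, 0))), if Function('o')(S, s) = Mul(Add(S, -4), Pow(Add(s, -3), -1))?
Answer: Rational(2087, 3) ≈ 695.67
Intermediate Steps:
Function('o')(S, s) = Mul(Pow(Add(-3, s), -1), Add(-4, S)) (Function('o')(S, s) = Mul(Add(-4, S), Pow(Add(-3, s), -1)) = Mul(Pow(Add(-3, s), -1), Add(-4, S)))
Add(Mul(33, 21), Function('T')(Function('o')(-4, 0))) = Add(Mul(33, 21), Mul(Pow(Add(-3, 0), -1), Add(-4, -4))) = Add(693, Mul(Pow(-3, -1), -8)) = Add(693, Mul(Rational(-1, 3), -8)) = Add(693, Rational(8, 3)) = Rational(2087, 3)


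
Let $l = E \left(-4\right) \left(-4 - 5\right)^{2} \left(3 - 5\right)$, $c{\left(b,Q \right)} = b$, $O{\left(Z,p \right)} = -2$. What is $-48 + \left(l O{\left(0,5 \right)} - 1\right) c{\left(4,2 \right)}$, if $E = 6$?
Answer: $-31156$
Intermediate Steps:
$l = 3888$ ($l = 6 \left(-4\right) \left(-4 - 5\right)^{2} \left(3 - 5\right) = - 24 \left(-9\right)^{2} \left(-2\right) = - 24 \cdot 81 \left(-2\right) = \left(-24\right) \left(-162\right) = 3888$)
$-48 + \left(l O{\left(0,5 \right)} - 1\right) c{\left(4,2 \right)} = -48 + \left(3888 \left(-2\right) - 1\right) 4 = -48 + \left(-7776 - 1\right) 4 = -48 - 31108 = -31156$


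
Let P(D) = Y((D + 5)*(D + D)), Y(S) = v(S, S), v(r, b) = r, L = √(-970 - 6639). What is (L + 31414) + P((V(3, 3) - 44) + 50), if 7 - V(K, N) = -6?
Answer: 32326 + I*√7609 ≈ 32326.0 + 87.23*I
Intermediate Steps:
V(K, N) = 13 (V(K, N) = 7 - 1*(-6) = 7 + 6 = 13)
L = I*√7609 (L = √(-7609) = I*√7609 ≈ 87.23*I)
Y(S) = S
P(D) = 2*D*(5 + D) (P(D) = (D + 5)*(D + D) = (5 + D)*(2*D) = 2*D*(5 + D))
(L + 31414) + P((V(3, 3) - 44) + 50) = (I*√7609 + 31414) + 2*((13 - 44) + 50)*(5 + ((13 - 44) + 50)) = (31414 + I*√7609) + 2*(-31 + 50)*(5 + (-31 + 50)) = (31414 + I*√7609) + 2*19*(5 + 19) = (31414 + I*√7609) + 2*19*24 = (31414 + I*√7609) + 912 = 32326 + I*√7609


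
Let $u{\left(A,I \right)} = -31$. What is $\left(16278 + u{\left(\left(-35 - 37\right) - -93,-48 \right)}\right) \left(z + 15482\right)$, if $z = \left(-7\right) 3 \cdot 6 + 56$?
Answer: $250398764$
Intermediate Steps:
$z = -70$ ($z = \left(-21\right) 6 + 56 = -126 + 56 = -70$)
$\left(16278 + u{\left(\left(-35 - 37\right) - -93,-48 \right)}\right) \left(z + 15482\right) = \left(16278 - 31\right) \left(-70 + 15482\right) = 16247 \cdot 15412 = 250398764$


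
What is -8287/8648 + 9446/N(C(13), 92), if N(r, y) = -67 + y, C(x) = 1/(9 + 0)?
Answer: 81481833/216200 ≈ 376.88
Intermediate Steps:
C(x) = ⅑ (C(x) = 1/9 = ⅑)
-8287/8648 + 9446/N(C(13), 92) = -8287/8648 + 9446/(-67 + 92) = -8287*1/8648 + 9446/25 = -8287/8648 + 9446*(1/25) = -8287/8648 + 9446/25 = 81481833/216200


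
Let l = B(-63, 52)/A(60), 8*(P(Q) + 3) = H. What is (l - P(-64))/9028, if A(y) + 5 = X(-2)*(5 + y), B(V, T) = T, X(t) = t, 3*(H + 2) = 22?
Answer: 263/1218780 ≈ 0.00021579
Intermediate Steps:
H = 16/3 (H = -2 + (⅓)*22 = -2 + 22/3 = 16/3 ≈ 5.3333)
P(Q) = -7/3 (P(Q) = -3 + (⅛)*(16/3) = -3 + ⅔ = -7/3)
A(y) = -15 - 2*y (A(y) = -5 - 2*(5 + y) = -5 + (-10 - 2*y) = -15 - 2*y)
l = -52/135 (l = 52/(-15 - 2*60) = 52/(-15 - 120) = 52/(-135) = 52*(-1/135) = -52/135 ≈ -0.38519)
(l - P(-64))/9028 = (-52/135 - 1*(-7/3))/9028 = (-52/135 + 7/3)*(1/9028) = (263/135)*(1/9028) = 263/1218780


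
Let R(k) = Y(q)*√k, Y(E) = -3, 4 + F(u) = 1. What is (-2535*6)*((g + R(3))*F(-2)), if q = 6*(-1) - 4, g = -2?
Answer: -91260 - 136890*√3 ≈ -3.2836e+5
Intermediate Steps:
F(u) = -3 (F(u) = -4 + 1 = -3)
q = -10 (q = -6 - 4 = -10)
R(k) = -3*√k
(-2535*6)*((g + R(3))*F(-2)) = (-2535*6)*((-2 - 3*√3)*(-3)) = (-195*78)*(6 + 9*√3) = -15210*(6 + 9*√3) = -91260 - 136890*√3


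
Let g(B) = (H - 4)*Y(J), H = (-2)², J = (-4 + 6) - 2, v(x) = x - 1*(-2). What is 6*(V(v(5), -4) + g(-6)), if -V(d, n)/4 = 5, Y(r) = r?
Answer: -120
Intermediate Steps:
v(x) = 2 + x (v(x) = x + 2 = 2 + x)
J = 0 (J = 2 - 2 = 0)
H = 4
V(d, n) = -20 (V(d, n) = -4*5 = -20)
g(B) = 0 (g(B) = (4 - 4)*0 = 0*0 = 0)
6*(V(v(5), -4) + g(-6)) = 6*(-20 + 0) = 6*(-20) = -120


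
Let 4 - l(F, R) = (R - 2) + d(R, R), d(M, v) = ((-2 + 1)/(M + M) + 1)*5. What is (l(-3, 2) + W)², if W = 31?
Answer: 15625/16 ≈ 976.56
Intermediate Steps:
d(M, v) = 5 - 5/(2*M) (d(M, v) = (-1/(2*M) + 1)*5 = (1 - 1/(2*M))*5 = 5 - 5/(2*M))
l(F, R) = 1 - R + 5/(2*R) (l(F, R) = 4 - ((R - 2) + (5 - 5/(2*R))) = 4 - ((-2 + R) + (5 - 5/(2*R))) = 4 - (3 + R - 5/(2*R)) = 4 + (-3 - R + 5/(2*R)) = 1 - R + 5/(2*R))
(l(-3, 2) + W)² = ((1 - 1*2 + (5/2)/2) + 31)² = ((1 - 2 + (5/2)*(½)) + 31)² = ((1 - 2 + 5/4) + 31)² = (¼ + 31)² = (125/4)² = 15625/16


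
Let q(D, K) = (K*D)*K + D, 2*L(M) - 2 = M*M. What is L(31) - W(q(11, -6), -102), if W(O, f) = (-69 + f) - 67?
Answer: 1439/2 ≈ 719.50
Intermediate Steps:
L(M) = 1 + M²/2 (L(M) = 1 + (M*M)/2 = 1 + M²/2)
q(D, K) = D + D*K² (q(D, K) = (D*K)*K + D = D*K² + D = D + D*K²)
W(O, f) = -136 + f
L(31) - W(q(11, -6), -102) = (1 + (½)*31²) - (-136 - 102) = (1 + (½)*961) - 1*(-238) = (1 + 961/2) + 238 = 963/2 + 238 = 1439/2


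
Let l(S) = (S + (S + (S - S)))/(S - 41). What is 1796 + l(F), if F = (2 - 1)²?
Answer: 35919/20 ≈ 1795.9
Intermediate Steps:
F = 1 (F = 1² = 1)
l(S) = 2*S/(-41 + S) (l(S) = (S + (S + 0))/(-41 + S) = (S + S)/(-41 + S) = (2*S)/(-41 + S) = 2*S/(-41 + S))
1796 + l(F) = 1796 + 2*1/(-41 + 1) = 1796 + 2*1/(-40) = 1796 + 2*1*(-1/40) = 1796 - 1/20 = 35919/20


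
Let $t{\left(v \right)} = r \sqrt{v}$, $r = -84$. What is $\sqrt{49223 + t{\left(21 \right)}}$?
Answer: $\sqrt{49223 - 84 \sqrt{21}} \approx 220.99$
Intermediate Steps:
$t{\left(v \right)} = - 84 \sqrt{v}$
$\sqrt{49223 + t{\left(21 \right)}} = \sqrt{49223 - 84 \sqrt{21}}$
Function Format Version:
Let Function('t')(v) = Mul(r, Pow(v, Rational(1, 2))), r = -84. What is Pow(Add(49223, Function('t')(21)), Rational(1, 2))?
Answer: Pow(Add(49223, Mul(-84, Pow(21, Rational(1, 2)))), Rational(1, 2)) ≈ 220.99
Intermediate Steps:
Function('t')(v) = Mul(-84, Pow(v, Rational(1, 2)))
Pow(Add(49223, Function('t')(21)), Rational(1, 2)) = Pow(Add(49223, Mul(-84, Pow(21, Rational(1, 2)))), Rational(1, 2))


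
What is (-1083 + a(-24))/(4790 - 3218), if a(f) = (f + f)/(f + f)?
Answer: -541/786 ≈ -0.68830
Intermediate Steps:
a(f) = 1 (a(f) = (2*f)/((2*f)) = (2*f)*(1/(2*f)) = 1)
(-1083 + a(-24))/(4790 - 3218) = (-1083 + 1)/(4790 - 3218) = -1082/1572 = -1082*1/1572 = -541/786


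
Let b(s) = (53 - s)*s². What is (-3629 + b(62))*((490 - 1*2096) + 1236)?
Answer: 14143250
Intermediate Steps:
b(s) = s²*(53 - s)
(-3629 + b(62))*((490 - 1*2096) + 1236) = (-3629 + 62²*(53 - 1*62))*((490 - 1*2096) + 1236) = (-3629 + 3844*(53 - 62))*((490 - 2096) + 1236) = (-3629 + 3844*(-9))*(-1606 + 1236) = (-3629 - 34596)*(-370) = -38225*(-370) = 14143250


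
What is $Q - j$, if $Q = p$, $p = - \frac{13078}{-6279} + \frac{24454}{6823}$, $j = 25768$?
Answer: $- \frac{84900000692}{3295509} \approx -25762.0$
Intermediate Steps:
$p = \frac{18675220}{3295509}$ ($p = \left(-13078\right) \left(- \frac{1}{6279}\right) + 24454 \cdot \frac{1}{6823} = \frac{1006}{483} + \frac{24454}{6823} = \frac{18675220}{3295509} \approx 5.6669$)
$Q = \frac{18675220}{3295509} \approx 5.6669$
$Q - j = \frac{18675220}{3295509} - 25768 = - \frac{84900000692}{3295509}$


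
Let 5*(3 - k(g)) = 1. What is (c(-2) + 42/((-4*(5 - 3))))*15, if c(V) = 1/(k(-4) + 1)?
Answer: -5685/76 ≈ -74.803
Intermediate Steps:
k(g) = 14/5 (k(g) = 3 - 1/5*1 = 3 - 1/5 = 14/5)
c(V) = 5/19 (c(V) = 1/(14/5 + 1) = 1/(19/5) = 5/19)
(c(-2) + 42/((-4*(5 - 3))))*15 = (5/19 + 42/((-4*(5 - 3))))*15 = (5/19 + 42/((-4*2)))*15 = (5/19 + 42/(-8))*15 = (5/19 + 42*(-1/8))*15 = (5/19 - 21/4)*15 = -379/76*15 = -5685/76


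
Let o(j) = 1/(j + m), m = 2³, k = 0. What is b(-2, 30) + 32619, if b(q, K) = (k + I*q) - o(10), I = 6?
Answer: 586925/18 ≈ 32607.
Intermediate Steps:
m = 8
o(j) = 1/(8 + j) (o(j) = 1/(j + 8) = 1/(8 + j))
b(q, K) = -1/18 + 6*q (b(q, K) = (0 + 6*q) - 1/(8 + 10) = 6*q - 1/18 = -1/18 + 6*q)
b(-2, 30) + 32619 = (-1/18 + 6*(-2)) + 32619 = (-1/18 - 12) + 32619 = -217/18 + 32619 = 586925/18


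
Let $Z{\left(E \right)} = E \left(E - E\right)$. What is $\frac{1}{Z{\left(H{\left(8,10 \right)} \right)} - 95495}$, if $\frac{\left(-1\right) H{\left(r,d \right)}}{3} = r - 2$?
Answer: $- \frac{1}{95495} \approx -1.0472 \cdot 10^{-5}$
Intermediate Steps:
$H{\left(r,d \right)} = 6 - 3 r$ ($H{\left(r,d \right)} = - 3 \left(r - 2\right) = - 3 \left(-2 + r\right) = 6 - 3 r$)
$Z{\left(E \right)} = 0$ ($Z{\left(E \right)} = E 0 = 0$)
$\frac{1}{Z{\left(H{\left(8,10 \right)} \right)} - 95495} = \frac{1}{0 - 95495} = \frac{1}{-95495} = - \frac{1}{95495}$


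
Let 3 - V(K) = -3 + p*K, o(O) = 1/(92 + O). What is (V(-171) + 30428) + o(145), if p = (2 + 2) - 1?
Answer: 7334440/237 ≈ 30947.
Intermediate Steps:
p = 3 (p = 4 - 1 = 3)
V(K) = 6 - 3*K (V(K) = 3 - (-3 + 3*K) = 3 + (3 - 3*K) = 6 - 3*K)
(V(-171) + 30428) + o(145) = ((6 - 3*(-171)) + 30428) + 1/(92 + 145) = ((6 + 513) + 30428) + 1/237 = (519 + 30428) + 1/237 = 30947 + 1/237 = 7334440/237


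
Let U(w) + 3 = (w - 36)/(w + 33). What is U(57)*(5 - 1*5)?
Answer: 0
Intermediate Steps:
U(w) = -3 + (-36 + w)/(33 + w) (U(w) = -3 + (w - 36)/(w + 33) = -3 + (-36 + w)/(33 + w))
U(57)*(5 - 1*5) = ((-135 - 2*57)/(33 + 57))*(5 - 1*5) = ((-135 - 114)/90)*(5 - 5) = ((1/90)*(-249))*0 = -83/30*0 = 0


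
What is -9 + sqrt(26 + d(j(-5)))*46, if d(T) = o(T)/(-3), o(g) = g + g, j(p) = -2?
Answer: -9 + 46*sqrt(246)/3 ≈ 231.49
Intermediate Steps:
o(g) = 2*g
d(T) = -2*T/3 (d(T) = (2*T)/(-3) = (2*T)*(-1/3) = -2*T/3)
-9 + sqrt(26 + d(j(-5)))*46 = -9 + sqrt(26 - 2/3*(-2))*46 = -9 + sqrt(26 + 4/3)*46 = -9 + sqrt(82/3)*46 = -9 + (sqrt(246)/3)*46 = -9 + 46*sqrt(246)/3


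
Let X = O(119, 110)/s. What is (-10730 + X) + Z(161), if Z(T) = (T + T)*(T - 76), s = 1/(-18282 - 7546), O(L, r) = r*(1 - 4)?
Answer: 8539880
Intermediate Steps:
O(L, r) = -3*r (O(L, r) = r*(-3) = -3*r)
s = -1/25828 (s = 1/(-25828) = -1/25828 ≈ -3.8718e-5)
X = 8523240 (X = (-3*110)/(-1/25828) = -330*(-25828) = 8523240)
Z(T) = 2*T*(-76 + T) (Z(T) = (2*T)*(-76 + T) = 2*T*(-76 + T))
(-10730 + X) + Z(161) = (-10730 + 8523240) + 2*161*(-76 + 161) = 8512510 + 2*161*85 = 8512510 + 27370 = 8539880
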